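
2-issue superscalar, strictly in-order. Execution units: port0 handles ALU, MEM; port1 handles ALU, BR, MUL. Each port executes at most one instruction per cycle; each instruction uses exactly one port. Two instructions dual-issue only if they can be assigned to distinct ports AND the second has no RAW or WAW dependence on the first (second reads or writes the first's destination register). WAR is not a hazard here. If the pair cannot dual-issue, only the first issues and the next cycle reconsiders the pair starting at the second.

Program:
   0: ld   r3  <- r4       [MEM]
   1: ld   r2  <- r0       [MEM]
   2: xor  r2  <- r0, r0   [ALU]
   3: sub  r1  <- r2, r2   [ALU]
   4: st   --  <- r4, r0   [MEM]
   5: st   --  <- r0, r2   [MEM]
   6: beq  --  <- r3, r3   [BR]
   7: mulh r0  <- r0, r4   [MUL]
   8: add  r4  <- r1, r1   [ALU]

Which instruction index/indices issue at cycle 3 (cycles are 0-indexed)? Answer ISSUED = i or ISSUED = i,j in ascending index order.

t=0 i0:ld.MEM ; no-port MEM/MEM
t=1 i1:ld.MEM ; WAW r2
t=2 i2:xor.ALU ; RAW r2
t=3 i3,i4:sub.ALU+st.MEM ; 2-wide
t=4 i5,i6:st.MEM+beq.BR ; 2-wide
t=5 i7,i8:mulh.MUL+add.ALU ; 2-wide

ISSUED = 3,4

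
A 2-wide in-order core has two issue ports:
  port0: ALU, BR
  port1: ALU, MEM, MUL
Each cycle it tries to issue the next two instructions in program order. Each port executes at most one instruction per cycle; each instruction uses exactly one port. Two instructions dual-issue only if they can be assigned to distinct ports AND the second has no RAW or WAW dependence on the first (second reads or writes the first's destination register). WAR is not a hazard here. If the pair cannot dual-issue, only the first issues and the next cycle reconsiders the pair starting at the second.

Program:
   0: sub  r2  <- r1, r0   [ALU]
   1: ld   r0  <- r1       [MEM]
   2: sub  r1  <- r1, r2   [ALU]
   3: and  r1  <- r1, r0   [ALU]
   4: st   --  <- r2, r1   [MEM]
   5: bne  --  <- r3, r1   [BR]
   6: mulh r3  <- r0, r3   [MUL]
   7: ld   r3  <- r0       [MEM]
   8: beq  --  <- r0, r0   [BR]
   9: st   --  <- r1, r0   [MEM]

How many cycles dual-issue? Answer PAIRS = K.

c0: i0/i1 sub.ALU+ld.MEM  dual
c1: i2 sub.ALU  RAW+WAW r1
c2: i3 and.ALU  RAW r1
c3: i4/i5 st.MEM+bne.BR  dual
c4: i6 mulh.MUL  no-port MUL/MEM
c5: i7/i8 ld.MEM+beq.BR  dual
c6: i9 st.MEM  tail

PAIRS = 3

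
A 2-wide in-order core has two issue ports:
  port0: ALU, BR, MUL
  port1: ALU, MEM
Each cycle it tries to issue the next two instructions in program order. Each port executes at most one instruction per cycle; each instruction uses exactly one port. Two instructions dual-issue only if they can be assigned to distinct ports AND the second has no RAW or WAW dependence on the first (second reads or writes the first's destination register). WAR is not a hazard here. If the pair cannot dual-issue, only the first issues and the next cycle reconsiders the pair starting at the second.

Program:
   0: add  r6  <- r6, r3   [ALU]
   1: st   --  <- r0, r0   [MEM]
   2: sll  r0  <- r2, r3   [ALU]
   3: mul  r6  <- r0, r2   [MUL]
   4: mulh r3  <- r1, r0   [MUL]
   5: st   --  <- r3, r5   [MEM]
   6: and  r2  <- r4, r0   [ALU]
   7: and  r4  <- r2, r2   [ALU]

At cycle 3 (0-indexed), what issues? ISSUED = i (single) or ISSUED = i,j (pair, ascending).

ISSUED = 4

#0 head=0: add.ALU;st.MEM i0/i1 dual
#1 head=2: sll.ALU i2 RAW r0
#2 head=3: mul.MUL i3 no-port MUL/MUL
#3 head=4: mulh.MUL i4 RAW r3
#4 head=5: st.MEM;and.ALU i5/i6 dual
#5 head=7: and.ALU i7 tail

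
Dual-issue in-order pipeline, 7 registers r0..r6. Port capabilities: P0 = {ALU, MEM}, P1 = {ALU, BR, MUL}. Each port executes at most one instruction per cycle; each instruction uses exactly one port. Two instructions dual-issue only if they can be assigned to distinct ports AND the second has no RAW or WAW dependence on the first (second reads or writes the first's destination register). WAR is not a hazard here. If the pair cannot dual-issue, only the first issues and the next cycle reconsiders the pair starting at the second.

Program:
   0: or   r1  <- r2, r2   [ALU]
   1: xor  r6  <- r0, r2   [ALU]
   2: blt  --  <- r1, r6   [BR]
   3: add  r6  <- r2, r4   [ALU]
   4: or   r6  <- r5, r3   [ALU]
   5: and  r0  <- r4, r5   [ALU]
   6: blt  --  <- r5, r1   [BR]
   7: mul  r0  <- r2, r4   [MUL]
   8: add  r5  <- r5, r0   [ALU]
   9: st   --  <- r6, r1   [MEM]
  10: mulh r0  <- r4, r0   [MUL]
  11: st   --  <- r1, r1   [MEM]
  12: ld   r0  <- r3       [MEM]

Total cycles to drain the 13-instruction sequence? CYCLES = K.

0. or.ALU;xor.ALU @i0+i1  | pair
1. blt.BR;add.ALU @i2+i3  | pair
2. or.ALU;and.ALU @i4+i5  | pair
3. blt.BR @i6  | no-port BR/MUL
4. mul.MUL @i7  | RAW r0
5. add.ALU;st.MEM @i8+i9  | pair
6. mulh.MUL;st.MEM @i10+i11  | pair
7. ld.MEM @i12  | tail

CYCLES = 8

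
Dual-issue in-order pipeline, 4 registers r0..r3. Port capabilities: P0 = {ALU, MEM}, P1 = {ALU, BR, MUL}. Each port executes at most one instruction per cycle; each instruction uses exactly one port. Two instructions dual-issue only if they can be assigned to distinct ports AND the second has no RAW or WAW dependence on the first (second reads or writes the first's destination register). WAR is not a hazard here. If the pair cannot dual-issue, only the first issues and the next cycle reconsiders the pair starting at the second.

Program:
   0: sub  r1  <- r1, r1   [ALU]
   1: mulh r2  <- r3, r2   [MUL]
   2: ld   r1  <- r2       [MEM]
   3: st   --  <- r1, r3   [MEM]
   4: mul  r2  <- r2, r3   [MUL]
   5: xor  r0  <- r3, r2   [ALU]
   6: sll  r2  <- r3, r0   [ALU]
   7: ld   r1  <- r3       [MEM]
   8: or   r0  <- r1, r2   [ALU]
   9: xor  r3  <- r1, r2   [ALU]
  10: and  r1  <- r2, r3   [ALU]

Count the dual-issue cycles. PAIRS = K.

PAIRS = 4

c0: i0+i1 sub mulh  pair
c1: i2 ld  no-port MEM/MEM
c2: i3+i4 st mul  pair
c3: i5 xor  RAW r0
c4: i6+i7 sll ld  pair
c5: i8+i9 or xor  pair
c6: i10 and  tail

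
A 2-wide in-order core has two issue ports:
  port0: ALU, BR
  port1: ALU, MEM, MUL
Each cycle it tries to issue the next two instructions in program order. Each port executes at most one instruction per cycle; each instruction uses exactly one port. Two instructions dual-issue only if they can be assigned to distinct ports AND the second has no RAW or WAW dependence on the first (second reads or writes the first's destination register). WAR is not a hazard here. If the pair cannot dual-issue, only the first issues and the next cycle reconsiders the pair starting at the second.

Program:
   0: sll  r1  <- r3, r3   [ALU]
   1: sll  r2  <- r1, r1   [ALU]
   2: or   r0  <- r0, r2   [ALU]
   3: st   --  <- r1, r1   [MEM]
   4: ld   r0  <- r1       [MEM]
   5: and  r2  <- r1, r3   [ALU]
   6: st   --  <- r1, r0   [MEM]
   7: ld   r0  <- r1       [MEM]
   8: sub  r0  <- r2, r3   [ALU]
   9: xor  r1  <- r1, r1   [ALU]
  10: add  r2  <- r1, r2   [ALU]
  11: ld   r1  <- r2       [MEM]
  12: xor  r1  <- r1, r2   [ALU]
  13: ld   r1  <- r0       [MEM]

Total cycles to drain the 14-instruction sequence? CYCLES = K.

CYCLES = 11

t=0 i0:sll ; RAW r1
t=1 i1:sll ; RAW r2
t=2 i2&i3:or st ; dual
t=3 i4&i5:ld and ; dual
t=4 i6:st ; no-port MEM/MEM
t=5 i7:ld ; WAW r0
t=6 i8&i9:sub xor ; dual
t=7 i10:add ; RAW r2
t=8 i11:ld ; RAW+WAW r1
t=9 i12:xor ; WAW r1
t=10 i13:ld ; tail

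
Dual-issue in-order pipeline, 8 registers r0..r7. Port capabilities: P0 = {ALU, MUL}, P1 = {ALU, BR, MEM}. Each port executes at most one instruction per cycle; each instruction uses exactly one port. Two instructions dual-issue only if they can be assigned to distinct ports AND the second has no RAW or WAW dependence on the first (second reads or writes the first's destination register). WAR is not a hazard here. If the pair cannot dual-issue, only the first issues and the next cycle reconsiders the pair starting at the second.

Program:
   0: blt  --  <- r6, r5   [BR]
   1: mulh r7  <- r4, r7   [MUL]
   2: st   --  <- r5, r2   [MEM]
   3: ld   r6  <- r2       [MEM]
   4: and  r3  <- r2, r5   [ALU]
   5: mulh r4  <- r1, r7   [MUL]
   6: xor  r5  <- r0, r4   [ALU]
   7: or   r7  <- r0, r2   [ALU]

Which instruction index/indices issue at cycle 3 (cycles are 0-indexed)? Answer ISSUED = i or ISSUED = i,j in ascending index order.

[0] i0,i1  blt.BR mulh.MUL  -- dual
[1] i2  st.MEM  -- no-port MEM/MEM
[2] i3,i4  ld.MEM and.ALU  -- dual
[3] i5  mulh.MUL  -- RAW r4
[4] i6,i7  xor.ALU or.ALU  -- dual

ISSUED = 5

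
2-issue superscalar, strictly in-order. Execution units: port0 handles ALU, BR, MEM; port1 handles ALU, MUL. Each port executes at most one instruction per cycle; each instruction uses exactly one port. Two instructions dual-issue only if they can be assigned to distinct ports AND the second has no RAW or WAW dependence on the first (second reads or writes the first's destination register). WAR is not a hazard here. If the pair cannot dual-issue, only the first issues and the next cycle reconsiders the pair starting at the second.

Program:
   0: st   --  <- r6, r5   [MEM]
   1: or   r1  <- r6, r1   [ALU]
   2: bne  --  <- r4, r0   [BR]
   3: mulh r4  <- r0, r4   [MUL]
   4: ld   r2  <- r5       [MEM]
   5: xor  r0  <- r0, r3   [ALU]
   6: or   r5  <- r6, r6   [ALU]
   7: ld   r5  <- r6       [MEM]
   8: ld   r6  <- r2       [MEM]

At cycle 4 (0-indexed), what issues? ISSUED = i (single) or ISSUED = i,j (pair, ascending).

#0 head=0: st or i0&i1 dual
#1 head=2: bne mulh i2&i3 dual
#2 head=4: ld xor i4&i5 dual
#3 head=6: or i6 WAW r5
#4 head=7: ld i7 no-port MEM/MEM
#5 head=8: ld i8 tail

ISSUED = 7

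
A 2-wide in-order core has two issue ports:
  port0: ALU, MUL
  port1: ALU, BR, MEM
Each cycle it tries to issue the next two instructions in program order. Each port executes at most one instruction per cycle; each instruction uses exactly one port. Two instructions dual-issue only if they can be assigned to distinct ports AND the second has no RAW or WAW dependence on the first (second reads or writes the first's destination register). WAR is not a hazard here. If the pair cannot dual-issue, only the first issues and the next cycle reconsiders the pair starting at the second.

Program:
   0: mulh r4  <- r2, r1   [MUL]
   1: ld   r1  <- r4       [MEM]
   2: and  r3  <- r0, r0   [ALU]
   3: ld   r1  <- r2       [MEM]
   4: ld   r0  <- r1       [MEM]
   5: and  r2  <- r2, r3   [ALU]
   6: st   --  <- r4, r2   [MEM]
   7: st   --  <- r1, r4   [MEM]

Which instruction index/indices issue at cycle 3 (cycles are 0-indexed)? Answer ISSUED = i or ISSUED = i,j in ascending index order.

ISSUED = 4,5

[0] i0  mulh.MUL  -- RAW r4
[1] i1+i2  ld.MEM+and.ALU  -- pair
[2] i3  ld.MEM  -- no-port MEM/MEM
[3] i4+i5  ld.MEM+and.ALU  -- pair
[4] i6  st.MEM  -- no-port MEM/MEM
[5] i7  st.MEM  -- tail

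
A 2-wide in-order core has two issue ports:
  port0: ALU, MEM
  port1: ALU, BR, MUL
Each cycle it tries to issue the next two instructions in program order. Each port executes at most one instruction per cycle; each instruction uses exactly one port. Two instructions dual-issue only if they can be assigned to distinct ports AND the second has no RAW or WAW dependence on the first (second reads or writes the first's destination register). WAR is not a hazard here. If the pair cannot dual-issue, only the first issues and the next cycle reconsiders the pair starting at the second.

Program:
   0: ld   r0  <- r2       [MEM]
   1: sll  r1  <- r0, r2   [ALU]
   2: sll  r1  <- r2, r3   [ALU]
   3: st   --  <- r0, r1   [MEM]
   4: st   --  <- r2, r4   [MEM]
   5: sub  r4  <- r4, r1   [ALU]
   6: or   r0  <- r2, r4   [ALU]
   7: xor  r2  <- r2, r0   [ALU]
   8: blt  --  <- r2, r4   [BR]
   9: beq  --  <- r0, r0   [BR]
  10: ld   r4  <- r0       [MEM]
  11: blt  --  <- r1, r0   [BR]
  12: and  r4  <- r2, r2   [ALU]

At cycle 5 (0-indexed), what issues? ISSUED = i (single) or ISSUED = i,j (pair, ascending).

ISSUED = 6

t=0 i0:ld.MEM ; RAW r0
t=1 i1:sll.ALU ; WAW r1
t=2 i2:sll.ALU ; RAW r1
t=3 i3:st.MEM ; no-port MEM/MEM
t=4 i4/i5:st.MEM sub.ALU ; 2-wide
t=5 i6:or.ALU ; RAW r0
t=6 i7:xor.ALU ; RAW r2
t=7 i8:blt.BR ; no-port BR/BR
t=8 i9/i10:beq.BR ld.MEM ; 2-wide
t=9 i11/i12:blt.BR and.ALU ; 2-wide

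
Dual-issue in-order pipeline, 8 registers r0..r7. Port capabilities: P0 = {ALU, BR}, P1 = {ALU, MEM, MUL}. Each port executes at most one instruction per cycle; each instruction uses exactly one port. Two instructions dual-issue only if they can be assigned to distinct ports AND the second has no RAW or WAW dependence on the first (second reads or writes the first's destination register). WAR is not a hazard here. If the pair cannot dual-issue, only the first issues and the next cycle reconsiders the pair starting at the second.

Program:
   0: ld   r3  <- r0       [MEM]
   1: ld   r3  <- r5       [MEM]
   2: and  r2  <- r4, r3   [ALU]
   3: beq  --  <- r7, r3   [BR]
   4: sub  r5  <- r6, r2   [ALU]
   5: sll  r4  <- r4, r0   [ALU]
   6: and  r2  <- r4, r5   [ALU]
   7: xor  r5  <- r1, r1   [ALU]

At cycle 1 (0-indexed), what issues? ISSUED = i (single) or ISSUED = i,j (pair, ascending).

ISSUED = 1

c0: i0 ld  no-port MEM/MEM
c1: i1 ld  RAW r3
c2: i2+i3 and+beq  dual
c3: i4+i5 sub+sll  dual
c4: i6+i7 and+xor  dual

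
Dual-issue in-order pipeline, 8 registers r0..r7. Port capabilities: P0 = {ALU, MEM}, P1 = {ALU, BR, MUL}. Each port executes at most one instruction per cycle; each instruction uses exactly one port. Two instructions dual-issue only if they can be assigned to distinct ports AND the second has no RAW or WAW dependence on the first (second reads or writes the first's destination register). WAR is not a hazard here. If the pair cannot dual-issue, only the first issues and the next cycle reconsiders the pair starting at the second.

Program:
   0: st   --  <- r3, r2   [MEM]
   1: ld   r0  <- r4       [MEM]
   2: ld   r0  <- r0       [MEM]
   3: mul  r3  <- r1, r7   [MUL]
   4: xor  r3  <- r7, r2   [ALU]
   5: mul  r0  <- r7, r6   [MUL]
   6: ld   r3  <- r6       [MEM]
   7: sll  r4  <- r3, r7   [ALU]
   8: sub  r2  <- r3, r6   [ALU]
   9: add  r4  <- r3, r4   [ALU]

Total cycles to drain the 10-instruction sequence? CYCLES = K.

[0] i0  st.MEM  -- no-port MEM/MEM
[1] i1  ld.MEM  -- no-port MEM/MEM
[2] i2/i3  ld.MEM;mul.MUL  -- dual
[3] i4/i5  xor.ALU;mul.MUL  -- dual
[4] i6  ld.MEM  -- RAW r3
[5] i7/i8  sll.ALU;sub.ALU  -- dual
[6] i9  add.ALU  -- tail

CYCLES = 7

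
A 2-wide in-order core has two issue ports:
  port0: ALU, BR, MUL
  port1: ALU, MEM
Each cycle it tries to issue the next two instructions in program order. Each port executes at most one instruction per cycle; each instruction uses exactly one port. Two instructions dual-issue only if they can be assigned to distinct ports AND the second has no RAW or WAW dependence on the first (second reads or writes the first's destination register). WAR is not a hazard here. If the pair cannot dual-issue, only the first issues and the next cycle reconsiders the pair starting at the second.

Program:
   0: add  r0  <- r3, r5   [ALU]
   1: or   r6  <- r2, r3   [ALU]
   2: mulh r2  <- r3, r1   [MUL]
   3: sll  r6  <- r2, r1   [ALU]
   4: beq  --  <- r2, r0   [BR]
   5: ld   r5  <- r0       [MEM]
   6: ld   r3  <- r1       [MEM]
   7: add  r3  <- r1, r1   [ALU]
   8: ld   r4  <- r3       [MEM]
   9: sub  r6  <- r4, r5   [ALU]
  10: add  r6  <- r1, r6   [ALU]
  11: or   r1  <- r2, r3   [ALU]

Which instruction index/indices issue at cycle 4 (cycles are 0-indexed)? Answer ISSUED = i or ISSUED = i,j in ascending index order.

t=0 i0+i1:add.ALU/or.ALU ; 2-wide
t=1 i2:mulh.MUL ; RAW r2
t=2 i3+i4:sll.ALU/beq.BR ; 2-wide
t=3 i5:ld.MEM ; no-port MEM/MEM
t=4 i6:ld.MEM ; WAW r3
t=5 i7:add.ALU ; RAW r3
t=6 i8:ld.MEM ; RAW r4
t=7 i9:sub.ALU ; RAW+WAW r6
t=8 i10+i11:add.ALU/or.ALU ; 2-wide

ISSUED = 6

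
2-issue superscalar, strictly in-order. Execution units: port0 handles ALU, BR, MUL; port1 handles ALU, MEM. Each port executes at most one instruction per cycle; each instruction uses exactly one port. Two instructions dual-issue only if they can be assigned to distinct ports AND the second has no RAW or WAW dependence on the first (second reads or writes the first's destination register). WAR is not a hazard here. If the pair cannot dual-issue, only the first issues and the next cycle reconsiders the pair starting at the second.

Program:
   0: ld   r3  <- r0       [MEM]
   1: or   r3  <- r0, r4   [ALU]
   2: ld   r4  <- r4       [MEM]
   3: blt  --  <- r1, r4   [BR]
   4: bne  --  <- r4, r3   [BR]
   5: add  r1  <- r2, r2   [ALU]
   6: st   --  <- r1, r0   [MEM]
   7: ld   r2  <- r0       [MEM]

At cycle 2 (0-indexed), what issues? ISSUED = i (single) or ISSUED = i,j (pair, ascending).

#0 head=0: ld.MEM i0 WAW r3
#1 head=1: or.ALU+ld.MEM i1,i2 2-wide
#2 head=3: blt.BR i3 no-port BR/BR
#3 head=4: bne.BR+add.ALU i4,i5 2-wide
#4 head=6: st.MEM i6 no-port MEM/MEM
#5 head=7: ld.MEM i7 tail

ISSUED = 3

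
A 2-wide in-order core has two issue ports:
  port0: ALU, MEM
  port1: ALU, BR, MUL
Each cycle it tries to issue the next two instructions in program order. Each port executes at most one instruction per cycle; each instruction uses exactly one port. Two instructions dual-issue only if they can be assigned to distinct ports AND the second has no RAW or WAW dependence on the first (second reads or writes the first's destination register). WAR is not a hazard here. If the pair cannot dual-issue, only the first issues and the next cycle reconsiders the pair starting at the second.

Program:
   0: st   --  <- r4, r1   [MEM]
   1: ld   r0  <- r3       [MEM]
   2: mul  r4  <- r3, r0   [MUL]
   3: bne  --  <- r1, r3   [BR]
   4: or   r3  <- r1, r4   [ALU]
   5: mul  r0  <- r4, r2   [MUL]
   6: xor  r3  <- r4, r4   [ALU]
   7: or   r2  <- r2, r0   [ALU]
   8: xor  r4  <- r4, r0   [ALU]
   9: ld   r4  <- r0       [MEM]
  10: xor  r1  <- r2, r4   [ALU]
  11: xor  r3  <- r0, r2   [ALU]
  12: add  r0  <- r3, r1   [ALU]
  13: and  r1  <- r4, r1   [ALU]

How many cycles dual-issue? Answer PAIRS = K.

t=0 i0:st.MEM ; no-port MEM/MEM
t=1 i1:ld.MEM ; RAW r0
t=2 i2:mul.MUL ; no-port MUL/BR
t=3 i3+i4:bne.BR or.ALU ; pair
t=4 i5+i6:mul.MUL xor.ALU ; pair
t=5 i7+i8:or.ALU xor.ALU ; pair
t=6 i9:ld.MEM ; RAW r4
t=7 i10+i11:xor.ALU xor.ALU ; pair
t=8 i12+i13:add.ALU and.ALU ; pair

PAIRS = 5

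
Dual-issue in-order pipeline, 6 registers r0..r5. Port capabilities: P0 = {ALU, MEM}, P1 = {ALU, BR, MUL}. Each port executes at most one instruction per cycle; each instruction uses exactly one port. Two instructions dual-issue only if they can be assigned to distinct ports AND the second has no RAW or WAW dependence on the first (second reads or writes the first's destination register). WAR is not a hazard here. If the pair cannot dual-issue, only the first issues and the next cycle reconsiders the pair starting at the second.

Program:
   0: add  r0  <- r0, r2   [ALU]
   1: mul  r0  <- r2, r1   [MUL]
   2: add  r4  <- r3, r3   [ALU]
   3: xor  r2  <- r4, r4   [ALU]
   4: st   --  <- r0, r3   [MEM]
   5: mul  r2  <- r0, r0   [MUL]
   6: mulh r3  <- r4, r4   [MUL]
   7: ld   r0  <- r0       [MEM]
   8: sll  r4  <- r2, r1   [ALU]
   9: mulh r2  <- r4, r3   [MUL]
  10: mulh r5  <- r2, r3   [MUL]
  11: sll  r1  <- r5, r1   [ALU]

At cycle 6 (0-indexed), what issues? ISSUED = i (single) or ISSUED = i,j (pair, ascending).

t=0 i0:add.ALU ; WAW r0
t=1 i1&i2:mul.MUL add.ALU ; dual
t=2 i3&i4:xor.ALU st.MEM ; dual
t=3 i5:mul.MUL ; no-port MUL/MUL
t=4 i6&i7:mulh.MUL ld.MEM ; dual
t=5 i8:sll.ALU ; RAW r4
t=6 i9:mulh.MUL ; no-port MUL/MUL
t=7 i10:mulh.MUL ; RAW r5
t=8 i11:sll.ALU ; tail

ISSUED = 9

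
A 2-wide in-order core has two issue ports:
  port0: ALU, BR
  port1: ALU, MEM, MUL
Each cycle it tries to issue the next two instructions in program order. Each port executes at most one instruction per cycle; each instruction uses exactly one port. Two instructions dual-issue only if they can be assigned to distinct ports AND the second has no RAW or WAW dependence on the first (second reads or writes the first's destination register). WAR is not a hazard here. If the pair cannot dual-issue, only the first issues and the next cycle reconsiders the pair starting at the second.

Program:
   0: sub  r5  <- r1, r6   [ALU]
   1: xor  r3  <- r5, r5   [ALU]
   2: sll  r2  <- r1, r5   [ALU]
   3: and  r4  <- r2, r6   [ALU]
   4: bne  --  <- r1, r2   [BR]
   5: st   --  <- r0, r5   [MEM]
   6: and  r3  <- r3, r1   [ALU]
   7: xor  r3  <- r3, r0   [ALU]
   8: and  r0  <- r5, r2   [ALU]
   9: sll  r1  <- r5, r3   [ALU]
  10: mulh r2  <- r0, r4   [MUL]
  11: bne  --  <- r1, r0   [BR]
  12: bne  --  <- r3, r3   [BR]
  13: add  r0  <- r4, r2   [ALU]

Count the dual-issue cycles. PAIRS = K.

  cy0 -> i0 (sub) RAW r5
  cy1 -> i1,i2 (xor/sll) pair
  cy2 -> i3,i4 (and/bne) pair
  cy3 -> i5,i6 (st/and) pair
  cy4 -> i7,i8 (xor/and) pair
  cy5 -> i9,i10 (sll/mulh) pair
  cy6 -> i11 (bne) no-port BR/BR
  cy7 -> i12,i13 (bne/add) pair

PAIRS = 6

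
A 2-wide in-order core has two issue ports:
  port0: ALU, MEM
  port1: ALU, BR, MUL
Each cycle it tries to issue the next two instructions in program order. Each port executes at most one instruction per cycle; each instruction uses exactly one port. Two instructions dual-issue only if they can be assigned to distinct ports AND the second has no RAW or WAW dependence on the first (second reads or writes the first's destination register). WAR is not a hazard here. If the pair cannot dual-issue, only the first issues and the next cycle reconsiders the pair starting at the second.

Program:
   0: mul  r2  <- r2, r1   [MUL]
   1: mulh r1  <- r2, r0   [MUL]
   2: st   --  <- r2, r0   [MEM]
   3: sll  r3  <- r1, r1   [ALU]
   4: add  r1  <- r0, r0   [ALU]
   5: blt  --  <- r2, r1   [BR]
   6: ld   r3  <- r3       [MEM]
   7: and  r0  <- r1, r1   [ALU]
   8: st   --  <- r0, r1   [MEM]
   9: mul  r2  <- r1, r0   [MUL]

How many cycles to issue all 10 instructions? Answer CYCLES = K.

CYCLES = 6

#0 head=0: mul i0 no-port MUL/MUL
#1 head=1: mulh+st i1+i2 dual
#2 head=3: sll+add i3+i4 dual
#3 head=5: blt+ld i5+i6 dual
#4 head=7: and i7 RAW r0
#5 head=8: st+mul i8+i9 dual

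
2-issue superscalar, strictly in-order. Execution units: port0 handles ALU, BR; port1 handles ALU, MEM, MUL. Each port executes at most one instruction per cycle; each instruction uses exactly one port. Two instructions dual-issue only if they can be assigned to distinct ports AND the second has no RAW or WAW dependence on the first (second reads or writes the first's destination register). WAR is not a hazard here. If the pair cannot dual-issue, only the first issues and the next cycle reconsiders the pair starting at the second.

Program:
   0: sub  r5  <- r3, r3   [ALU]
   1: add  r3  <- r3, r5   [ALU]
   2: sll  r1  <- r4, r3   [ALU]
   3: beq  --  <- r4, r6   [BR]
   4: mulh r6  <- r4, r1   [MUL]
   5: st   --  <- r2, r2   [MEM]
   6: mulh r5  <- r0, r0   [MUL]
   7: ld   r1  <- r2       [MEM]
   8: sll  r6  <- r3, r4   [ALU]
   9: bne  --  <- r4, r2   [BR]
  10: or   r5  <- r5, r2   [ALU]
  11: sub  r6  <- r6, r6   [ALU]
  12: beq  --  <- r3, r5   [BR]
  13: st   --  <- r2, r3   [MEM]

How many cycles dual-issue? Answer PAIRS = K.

PAIRS = 4

[0] i0  sub.ALU  -- RAW r5
[1] i1  add.ALU  -- RAW r3
[2] i2,i3  sll.ALU+beq.BR  -- dual
[3] i4  mulh.MUL  -- no-port MUL/MEM
[4] i5  st.MEM  -- no-port MEM/MUL
[5] i6  mulh.MUL  -- no-port MUL/MEM
[6] i7,i8  ld.MEM+sll.ALU  -- dual
[7] i9,i10  bne.BR+or.ALU  -- dual
[8] i11,i12  sub.ALU+beq.BR  -- dual
[9] i13  st.MEM  -- tail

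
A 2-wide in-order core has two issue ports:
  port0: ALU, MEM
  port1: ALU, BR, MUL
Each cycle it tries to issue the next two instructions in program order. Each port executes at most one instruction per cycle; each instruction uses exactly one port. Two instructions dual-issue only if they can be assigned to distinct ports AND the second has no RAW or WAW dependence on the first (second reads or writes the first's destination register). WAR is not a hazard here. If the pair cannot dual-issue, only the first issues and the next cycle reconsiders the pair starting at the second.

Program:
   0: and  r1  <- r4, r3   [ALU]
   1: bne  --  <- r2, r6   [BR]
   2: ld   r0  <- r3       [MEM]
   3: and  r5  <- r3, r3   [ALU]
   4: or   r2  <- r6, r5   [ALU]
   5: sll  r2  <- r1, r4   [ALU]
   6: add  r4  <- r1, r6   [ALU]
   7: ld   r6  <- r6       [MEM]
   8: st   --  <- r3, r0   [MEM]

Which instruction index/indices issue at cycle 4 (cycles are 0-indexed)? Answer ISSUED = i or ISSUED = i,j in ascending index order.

#0 head=0: and+bne i0+i1 pair
#1 head=2: ld+and i2+i3 pair
#2 head=4: or i4 WAW r2
#3 head=5: sll+add i5+i6 pair
#4 head=7: ld i7 no-port MEM/MEM
#5 head=8: st i8 tail

ISSUED = 7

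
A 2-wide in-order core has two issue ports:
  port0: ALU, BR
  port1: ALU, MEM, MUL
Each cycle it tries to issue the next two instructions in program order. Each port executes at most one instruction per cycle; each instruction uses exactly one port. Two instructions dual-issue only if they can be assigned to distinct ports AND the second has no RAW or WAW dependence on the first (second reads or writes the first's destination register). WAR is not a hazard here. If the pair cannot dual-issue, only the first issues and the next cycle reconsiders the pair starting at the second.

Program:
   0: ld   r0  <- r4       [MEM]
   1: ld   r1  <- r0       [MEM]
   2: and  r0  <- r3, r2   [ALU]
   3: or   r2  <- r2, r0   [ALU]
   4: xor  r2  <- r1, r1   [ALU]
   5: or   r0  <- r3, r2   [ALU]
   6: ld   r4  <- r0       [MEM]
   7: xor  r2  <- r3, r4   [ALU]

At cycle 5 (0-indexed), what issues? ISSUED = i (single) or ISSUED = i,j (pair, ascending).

ISSUED = 6

t=0 i0:ld.MEM ; no-port MEM/MEM
t=1 i1/i2:ld.MEM/and.ALU ; pair
t=2 i3:or.ALU ; WAW r2
t=3 i4:xor.ALU ; RAW r2
t=4 i5:or.ALU ; RAW r0
t=5 i6:ld.MEM ; RAW r4
t=6 i7:xor.ALU ; tail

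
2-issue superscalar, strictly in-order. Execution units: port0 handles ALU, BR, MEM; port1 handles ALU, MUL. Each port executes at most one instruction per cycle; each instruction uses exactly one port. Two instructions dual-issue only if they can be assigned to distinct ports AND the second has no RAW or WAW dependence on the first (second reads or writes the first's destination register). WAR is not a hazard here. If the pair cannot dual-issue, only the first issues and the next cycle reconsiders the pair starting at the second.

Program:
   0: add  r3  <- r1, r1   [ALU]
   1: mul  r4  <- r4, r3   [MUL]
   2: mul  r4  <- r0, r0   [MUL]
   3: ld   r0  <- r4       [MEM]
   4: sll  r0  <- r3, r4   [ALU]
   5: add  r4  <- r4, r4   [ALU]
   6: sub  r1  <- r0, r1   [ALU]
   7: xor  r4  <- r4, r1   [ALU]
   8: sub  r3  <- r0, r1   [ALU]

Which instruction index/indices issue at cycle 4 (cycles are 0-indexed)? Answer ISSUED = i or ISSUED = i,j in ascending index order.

t=0 i0:add ; RAW r3
t=1 i1:mul ; no-port MUL/MUL
t=2 i2:mul ; RAW r4
t=3 i3:ld ; WAW r0
t=4 i4&i5:sll/add ; dual
t=5 i6:sub ; RAW r1
t=6 i7&i8:xor/sub ; dual

ISSUED = 4,5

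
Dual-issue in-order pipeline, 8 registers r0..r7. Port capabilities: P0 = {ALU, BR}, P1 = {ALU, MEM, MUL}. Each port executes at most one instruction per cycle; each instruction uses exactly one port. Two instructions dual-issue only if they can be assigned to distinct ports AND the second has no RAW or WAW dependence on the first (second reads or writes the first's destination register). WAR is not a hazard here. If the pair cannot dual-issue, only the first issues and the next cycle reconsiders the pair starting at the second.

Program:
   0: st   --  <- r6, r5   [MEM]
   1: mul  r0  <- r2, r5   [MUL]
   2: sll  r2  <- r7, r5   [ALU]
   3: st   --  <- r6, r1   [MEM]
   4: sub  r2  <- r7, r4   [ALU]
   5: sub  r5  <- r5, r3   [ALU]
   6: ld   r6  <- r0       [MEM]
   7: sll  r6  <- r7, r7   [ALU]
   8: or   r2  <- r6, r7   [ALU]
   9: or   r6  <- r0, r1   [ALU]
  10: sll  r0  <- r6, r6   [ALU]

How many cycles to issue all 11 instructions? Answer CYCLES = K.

CYCLES = 7

#0 head=0: st.MEM i0 no-port MEM/MUL
#1 head=1: mul.MUL/sll.ALU i1,i2 dual
#2 head=3: st.MEM/sub.ALU i3,i4 dual
#3 head=5: sub.ALU/ld.MEM i5,i6 dual
#4 head=7: sll.ALU i7 RAW r6
#5 head=8: or.ALU/or.ALU i8,i9 dual
#6 head=10: sll.ALU i10 tail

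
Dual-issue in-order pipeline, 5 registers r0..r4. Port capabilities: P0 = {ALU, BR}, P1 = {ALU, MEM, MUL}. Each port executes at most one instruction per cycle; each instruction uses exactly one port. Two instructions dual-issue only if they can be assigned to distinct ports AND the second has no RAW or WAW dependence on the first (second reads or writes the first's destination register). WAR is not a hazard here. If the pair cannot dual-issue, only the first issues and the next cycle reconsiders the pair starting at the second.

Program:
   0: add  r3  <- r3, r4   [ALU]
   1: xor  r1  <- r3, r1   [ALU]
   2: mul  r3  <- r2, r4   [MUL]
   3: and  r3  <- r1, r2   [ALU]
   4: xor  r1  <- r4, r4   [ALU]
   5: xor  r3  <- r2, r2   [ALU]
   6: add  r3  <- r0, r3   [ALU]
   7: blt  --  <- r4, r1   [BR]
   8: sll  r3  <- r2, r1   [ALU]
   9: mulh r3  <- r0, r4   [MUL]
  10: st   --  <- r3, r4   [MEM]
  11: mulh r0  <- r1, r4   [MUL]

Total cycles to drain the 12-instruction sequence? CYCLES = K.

CYCLES = 9

  cy0 -> i0 (add.ALU) RAW r3
  cy1 -> i1/i2 (xor.ALU/mul.MUL) 2-wide
  cy2 -> i3/i4 (and.ALU/xor.ALU) 2-wide
  cy3 -> i5 (xor.ALU) RAW+WAW r3
  cy4 -> i6/i7 (add.ALU/blt.BR) 2-wide
  cy5 -> i8 (sll.ALU) WAW r3
  cy6 -> i9 (mulh.MUL) no-port MUL/MEM
  cy7 -> i10 (st.MEM) no-port MEM/MUL
  cy8 -> i11 (mulh.MUL) tail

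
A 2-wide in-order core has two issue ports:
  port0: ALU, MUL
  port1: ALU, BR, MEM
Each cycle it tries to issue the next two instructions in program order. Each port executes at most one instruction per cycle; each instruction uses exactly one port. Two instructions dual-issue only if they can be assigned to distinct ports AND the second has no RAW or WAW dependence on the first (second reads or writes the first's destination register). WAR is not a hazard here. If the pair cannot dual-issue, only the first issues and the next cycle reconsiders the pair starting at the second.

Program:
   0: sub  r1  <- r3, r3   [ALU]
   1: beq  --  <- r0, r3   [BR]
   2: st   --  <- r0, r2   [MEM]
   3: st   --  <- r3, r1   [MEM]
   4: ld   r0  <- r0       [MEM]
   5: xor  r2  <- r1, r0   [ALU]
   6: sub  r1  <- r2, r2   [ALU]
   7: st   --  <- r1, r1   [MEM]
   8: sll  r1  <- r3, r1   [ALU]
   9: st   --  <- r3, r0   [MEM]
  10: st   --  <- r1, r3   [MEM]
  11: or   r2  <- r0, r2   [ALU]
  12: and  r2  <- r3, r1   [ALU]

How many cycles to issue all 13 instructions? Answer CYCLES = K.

CYCLES = 10

t=0 i0+i1:sub beq ; dual
t=1 i2:st ; no-port MEM/MEM
t=2 i3:st ; no-port MEM/MEM
t=3 i4:ld ; RAW r0
t=4 i5:xor ; RAW r2
t=5 i6:sub ; RAW r1
t=6 i7+i8:st sll ; dual
t=7 i9:st ; no-port MEM/MEM
t=8 i10+i11:st or ; dual
t=9 i12:and ; tail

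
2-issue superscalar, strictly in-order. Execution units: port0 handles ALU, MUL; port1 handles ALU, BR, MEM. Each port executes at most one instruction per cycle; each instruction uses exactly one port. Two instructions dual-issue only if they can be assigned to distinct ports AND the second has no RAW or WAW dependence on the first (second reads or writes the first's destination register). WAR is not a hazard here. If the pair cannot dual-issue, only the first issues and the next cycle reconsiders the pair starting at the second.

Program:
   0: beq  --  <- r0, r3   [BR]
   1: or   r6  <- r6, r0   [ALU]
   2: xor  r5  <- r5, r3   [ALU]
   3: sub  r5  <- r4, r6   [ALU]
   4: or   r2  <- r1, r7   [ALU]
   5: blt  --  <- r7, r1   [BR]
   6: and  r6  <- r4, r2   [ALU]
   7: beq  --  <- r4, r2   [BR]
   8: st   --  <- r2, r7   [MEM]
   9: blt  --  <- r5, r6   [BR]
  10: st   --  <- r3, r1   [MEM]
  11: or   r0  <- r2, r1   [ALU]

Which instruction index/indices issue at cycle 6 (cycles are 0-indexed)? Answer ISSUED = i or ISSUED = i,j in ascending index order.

0. beq or @i0,i1  | pair
1. xor @i2  | WAW r5
2. sub or @i3,i4  | pair
3. blt and @i5,i6  | pair
4. beq @i7  | no-port BR/MEM
5. st @i8  | no-port MEM/BR
6. blt @i9  | no-port BR/MEM
7. st or @i10,i11  | pair

ISSUED = 9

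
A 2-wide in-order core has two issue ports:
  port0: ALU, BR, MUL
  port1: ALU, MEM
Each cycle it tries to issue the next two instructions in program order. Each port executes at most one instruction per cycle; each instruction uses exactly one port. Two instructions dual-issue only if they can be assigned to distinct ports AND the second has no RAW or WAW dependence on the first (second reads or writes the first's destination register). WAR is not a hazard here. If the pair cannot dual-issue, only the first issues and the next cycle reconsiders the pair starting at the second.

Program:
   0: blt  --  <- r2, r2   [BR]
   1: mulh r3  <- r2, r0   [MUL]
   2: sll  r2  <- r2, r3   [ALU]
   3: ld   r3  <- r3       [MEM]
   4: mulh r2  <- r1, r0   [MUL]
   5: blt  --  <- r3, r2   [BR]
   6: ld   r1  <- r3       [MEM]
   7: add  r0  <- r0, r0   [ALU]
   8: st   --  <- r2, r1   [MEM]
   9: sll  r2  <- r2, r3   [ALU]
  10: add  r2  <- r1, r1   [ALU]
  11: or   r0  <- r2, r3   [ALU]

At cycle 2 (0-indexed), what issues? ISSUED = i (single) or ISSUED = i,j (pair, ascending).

c0: i0 blt.BR  no-port BR/MUL
c1: i1 mulh.MUL  RAW r3
c2: i2,i3 sll.ALU/ld.MEM  2-wide
c3: i4 mulh.MUL  no-port MUL/BR
c4: i5,i6 blt.BR/ld.MEM  2-wide
c5: i7,i8 add.ALU/st.MEM  2-wide
c6: i9 sll.ALU  WAW r2
c7: i10 add.ALU  RAW r2
c8: i11 or.ALU  tail

ISSUED = 2,3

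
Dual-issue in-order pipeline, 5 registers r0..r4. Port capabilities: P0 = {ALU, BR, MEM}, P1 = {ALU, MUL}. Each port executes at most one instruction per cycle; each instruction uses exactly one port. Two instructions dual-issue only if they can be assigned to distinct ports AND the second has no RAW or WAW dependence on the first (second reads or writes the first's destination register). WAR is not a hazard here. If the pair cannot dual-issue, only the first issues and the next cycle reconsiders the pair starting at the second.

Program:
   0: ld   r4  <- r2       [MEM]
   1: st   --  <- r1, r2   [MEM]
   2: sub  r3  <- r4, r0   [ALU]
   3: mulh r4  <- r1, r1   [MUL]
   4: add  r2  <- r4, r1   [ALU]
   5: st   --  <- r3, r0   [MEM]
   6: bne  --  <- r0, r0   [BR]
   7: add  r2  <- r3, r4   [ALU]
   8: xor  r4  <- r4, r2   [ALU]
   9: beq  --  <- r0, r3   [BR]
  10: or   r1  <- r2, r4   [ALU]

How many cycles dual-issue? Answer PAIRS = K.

t=0 i0:ld ; no-port MEM/MEM
t=1 i1&i2:st/sub ; dual
t=2 i3:mulh ; RAW r4
t=3 i4&i5:add/st ; dual
t=4 i6&i7:bne/add ; dual
t=5 i8&i9:xor/beq ; dual
t=6 i10:or ; tail

PAIRS = 4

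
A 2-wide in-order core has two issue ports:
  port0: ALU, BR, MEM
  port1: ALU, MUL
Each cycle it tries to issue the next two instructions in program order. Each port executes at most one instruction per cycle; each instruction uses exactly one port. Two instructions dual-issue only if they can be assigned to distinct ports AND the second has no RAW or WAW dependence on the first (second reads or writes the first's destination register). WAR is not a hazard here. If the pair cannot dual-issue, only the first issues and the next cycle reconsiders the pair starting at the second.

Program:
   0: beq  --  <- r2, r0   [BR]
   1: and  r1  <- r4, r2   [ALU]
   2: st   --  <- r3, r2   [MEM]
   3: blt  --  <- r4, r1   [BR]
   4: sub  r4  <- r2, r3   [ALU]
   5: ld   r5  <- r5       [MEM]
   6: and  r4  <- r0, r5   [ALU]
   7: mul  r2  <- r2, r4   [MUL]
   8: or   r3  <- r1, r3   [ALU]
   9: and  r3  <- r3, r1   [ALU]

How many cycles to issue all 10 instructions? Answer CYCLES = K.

CYCLES = 7

t=0 i0+i1:beq/and ; 2-wide
t=1 i2:st ; no-port MEM/BR
t=2 i3+i4:blt/sub ; 2-wide
t=3 i5:ld ; RAW r5
t=4 i6:and ; RAW r4
t=5 i7+i8:mul/or ; 2-wide
t=6 i9:and ; tail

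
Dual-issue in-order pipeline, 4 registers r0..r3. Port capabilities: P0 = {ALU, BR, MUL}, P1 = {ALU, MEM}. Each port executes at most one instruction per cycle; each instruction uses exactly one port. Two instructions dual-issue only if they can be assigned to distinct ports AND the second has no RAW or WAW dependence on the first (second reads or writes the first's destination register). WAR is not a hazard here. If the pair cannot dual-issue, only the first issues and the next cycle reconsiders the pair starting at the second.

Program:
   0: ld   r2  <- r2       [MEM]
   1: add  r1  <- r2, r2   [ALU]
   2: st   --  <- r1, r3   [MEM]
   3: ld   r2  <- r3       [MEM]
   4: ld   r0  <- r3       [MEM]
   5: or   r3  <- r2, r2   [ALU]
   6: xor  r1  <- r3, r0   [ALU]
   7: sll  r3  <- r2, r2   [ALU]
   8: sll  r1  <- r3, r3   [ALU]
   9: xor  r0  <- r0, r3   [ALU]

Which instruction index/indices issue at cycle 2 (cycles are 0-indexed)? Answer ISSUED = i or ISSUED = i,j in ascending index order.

  cy0 -> i0 (ld.MEM) RAW r2
  cy1 -> i1 (add.ALU) RAW r1
  cy2 -> i2 (st.MEM) no-port MEM/MEM
  cy3 -> i3 (ld.MEM) no-port MEM/MEM
  cy4 -> i4,i5 (ld.MEM;or.ALU) dual
  cy5 -> i6,i7 (xor.ALU;sll.ALU) dual
  cy6 -> i8,i9 (sll.ALU;xor.ALU) dual

ISSUED = 2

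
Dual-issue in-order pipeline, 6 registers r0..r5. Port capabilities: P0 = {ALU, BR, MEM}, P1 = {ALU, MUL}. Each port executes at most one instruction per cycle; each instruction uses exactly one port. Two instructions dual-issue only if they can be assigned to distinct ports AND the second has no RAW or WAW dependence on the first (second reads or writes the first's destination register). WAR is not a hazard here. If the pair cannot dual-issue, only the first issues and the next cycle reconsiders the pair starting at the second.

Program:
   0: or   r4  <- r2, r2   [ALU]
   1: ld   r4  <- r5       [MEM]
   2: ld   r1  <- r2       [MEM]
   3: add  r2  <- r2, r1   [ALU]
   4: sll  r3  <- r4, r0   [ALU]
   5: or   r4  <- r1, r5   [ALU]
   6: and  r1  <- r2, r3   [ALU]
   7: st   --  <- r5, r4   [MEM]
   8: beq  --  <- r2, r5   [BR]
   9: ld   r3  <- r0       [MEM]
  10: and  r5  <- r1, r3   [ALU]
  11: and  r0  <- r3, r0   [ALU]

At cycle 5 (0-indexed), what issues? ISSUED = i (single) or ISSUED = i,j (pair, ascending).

[0] i0  or.ALU  -- WAW r4
[1] i1  ld.MEM  -- no-port MEM/MEM
[2] i2  ld.MEM  -- RAW r1
[3] i3+i4  add.ALU+sll.ALU  -- 2-wide
[4] i5+i6  or.ALU+and.ALU  -- 2-wide
[5] i7  st.MEM  -- no-port MEM/BR
[6] i8  beq.BR  -- no-port BR/MEM
[7] i9  ld.MEM  -- RAW r3
[8] i10+i11  and.ALU+and.ALU  -- 2-wide

ISSUED = 7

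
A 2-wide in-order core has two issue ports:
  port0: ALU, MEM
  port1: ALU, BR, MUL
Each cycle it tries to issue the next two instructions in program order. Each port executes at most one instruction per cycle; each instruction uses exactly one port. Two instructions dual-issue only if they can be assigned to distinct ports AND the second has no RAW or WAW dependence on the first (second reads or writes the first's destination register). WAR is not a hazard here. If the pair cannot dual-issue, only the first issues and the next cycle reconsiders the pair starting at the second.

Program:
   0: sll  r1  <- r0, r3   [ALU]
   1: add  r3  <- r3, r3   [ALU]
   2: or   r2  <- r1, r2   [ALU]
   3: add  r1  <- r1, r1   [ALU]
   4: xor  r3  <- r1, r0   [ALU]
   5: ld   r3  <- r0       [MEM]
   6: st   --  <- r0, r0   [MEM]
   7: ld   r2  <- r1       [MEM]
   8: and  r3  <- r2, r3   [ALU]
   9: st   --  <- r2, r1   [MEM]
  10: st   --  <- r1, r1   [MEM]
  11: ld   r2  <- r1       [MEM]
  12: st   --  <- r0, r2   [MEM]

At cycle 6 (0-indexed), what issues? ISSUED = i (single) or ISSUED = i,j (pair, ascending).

ISSUED = 8,9

0. sll add @i0,i1  | 2-wide
1. or add @i2,i3  | 2-wide
2. xor @i4  | WAW r3
3. ld @i5  | no-port MEM/MEM
4. st @i6  | no-port MEM/MEM
5. ld @i7  | RAW r2
6. and st @i8,i9  | 2-wide
7. st @i10  | no-port MEM/MEM
8. ld @i11  | no-port MEM/MEM
9. st @i12  | tail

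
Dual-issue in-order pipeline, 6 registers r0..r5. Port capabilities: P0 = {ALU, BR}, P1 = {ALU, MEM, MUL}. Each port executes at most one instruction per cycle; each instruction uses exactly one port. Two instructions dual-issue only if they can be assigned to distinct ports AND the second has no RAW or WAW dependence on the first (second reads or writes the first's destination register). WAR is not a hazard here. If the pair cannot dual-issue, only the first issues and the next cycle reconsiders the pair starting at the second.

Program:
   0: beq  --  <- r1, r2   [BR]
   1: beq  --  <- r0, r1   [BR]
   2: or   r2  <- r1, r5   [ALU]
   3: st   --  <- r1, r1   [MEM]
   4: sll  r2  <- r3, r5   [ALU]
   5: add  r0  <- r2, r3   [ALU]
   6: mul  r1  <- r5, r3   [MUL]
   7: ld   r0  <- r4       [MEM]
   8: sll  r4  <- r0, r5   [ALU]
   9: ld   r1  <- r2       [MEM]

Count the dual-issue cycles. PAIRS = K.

#0 head=0: beq.BR i0 no-port BR/BR
#1 head=1: beq.BR;or.ALU i1/i2 2-wide
#2 head=3: st.MEM;sll.ALU i3/i4 2-wide
#3 head=5: add.ALU;mul.MUL i5/i6 2-wide
#4 head=7: ld.MEM i7 RAW r0
#5 head=8: sll.ALU;ld.MEM i8/i9 2-wide

PAIRS = 4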